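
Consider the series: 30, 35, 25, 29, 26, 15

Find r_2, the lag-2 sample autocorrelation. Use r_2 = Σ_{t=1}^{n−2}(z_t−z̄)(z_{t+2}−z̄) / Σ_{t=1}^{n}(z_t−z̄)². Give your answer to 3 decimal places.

Mean z̄ = (30 + 35 + 25 + 29 + 26 + 15)/6 = 26.6667
Numerator Σ_{t=1}^{4}(z_t−z̄)(z_{t+2}−z̄) = -12.2222
Denominator Σ(z_t−z̄)² = 225.3333
r_2 = -12.2222 / 225.3333 = -0.054

-0.054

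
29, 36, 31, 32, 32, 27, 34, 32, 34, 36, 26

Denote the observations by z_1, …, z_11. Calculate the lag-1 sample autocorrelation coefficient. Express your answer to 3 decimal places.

-0.367

Mean z̄ = (29 + 36 + 31 + 32 + 32 + 27 + 34 + 32 + 34 + 36 + 26)/11 = 31.7273
Numerator Σ_{t=1}^{10}(z_t−z̄)(z_{t+1}−z̄) = -40.4380
Denominator Σ(z_t−z̄)² = 110.1818
r_1 = -40.4380 / 110.1818 = -0.367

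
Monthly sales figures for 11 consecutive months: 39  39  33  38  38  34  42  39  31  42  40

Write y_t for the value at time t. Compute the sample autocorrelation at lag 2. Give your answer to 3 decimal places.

-0.391

Mean ȳ = (39 + 39 + 33 + 38 + 38 + 34 + 42 + 39 + 31 + 42 + 40)/11 = 37.7273
Numerator Σ_{t=1}^{9}(y_t−ȳ)(y_{t+2}−ȳ) = -50.1488
Denominator Σ(y_t−ȳ)² = 128.1818
r_2 = -50.1488 / 128.1818 = -0.391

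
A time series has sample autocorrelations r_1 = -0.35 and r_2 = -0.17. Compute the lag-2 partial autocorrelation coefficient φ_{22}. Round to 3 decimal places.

-0.333

φ_{22} = (r_2 − r_1²) / (1 − r_1²)
r_1² = (-0.35)² = 0.1225
Numerator = -0.17 − 0.1225 = -0.2925; denominator = 1 − 0.1225 = 0.8775
φ_{22} = -0.2925 / 0.8775 = -0.333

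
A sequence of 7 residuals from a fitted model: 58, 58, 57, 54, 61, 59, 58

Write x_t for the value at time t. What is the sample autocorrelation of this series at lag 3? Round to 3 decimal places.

Mean x̄ = (58 + 58 + 57 + 54 + 61 + 59 + 58)/7 = 57.8571
Deviations from mean: 0.1429, 0.1429, -0.8571, -3.8571, 3.1429, 1.1429, 0.1429
Numerator Σ_{t=1}^{4}(x_t−x̄)(x_{t+3}−x̄) = -1.6327
Denominator Σ(x_t−x̄)² = 26.8571
r_3 = -1.6327 / 26.8571 = -0.061

-0.061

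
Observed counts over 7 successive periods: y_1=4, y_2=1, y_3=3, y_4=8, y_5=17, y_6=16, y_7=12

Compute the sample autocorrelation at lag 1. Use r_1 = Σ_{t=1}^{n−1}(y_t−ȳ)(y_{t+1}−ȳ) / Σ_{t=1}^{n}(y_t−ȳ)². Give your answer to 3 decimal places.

0.658

Mean ȳ = (4 + 1 + 3 + 8 + 17 + 16 + 12)/7 = 8.7143
Deviations from mean: -4.7143, -7.7143, -5.7143, -0.7143, 8.2857, 7.2857, 3.2857
Σ(y_t−ȳ)(y_{t+1}−ȳ) = (36.3673) + (44.0816) + (4.0816) + (-5.9184) + (60.3673) + (23.9388) = 162.9184
Denominator Σ(y_t−ȳ)² = 247.4286
r_1 = 162.9184 / 247.4286 = 0.658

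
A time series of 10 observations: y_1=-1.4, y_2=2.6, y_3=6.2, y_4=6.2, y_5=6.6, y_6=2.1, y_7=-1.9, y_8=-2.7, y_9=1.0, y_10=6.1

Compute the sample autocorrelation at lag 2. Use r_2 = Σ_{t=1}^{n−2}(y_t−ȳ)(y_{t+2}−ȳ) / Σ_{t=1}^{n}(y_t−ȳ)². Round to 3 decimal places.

Mean ȳ = (-1.4 + 2.6 + 6.2 + 6.2 + 6.6 + 2.1 − 1.9 − 2.7 + 1.0 + 6.1)/10 = 2.4800
Numerator Σ_{t=1}^{8}(y_t−ȳ)(y_{t+2}−ȳ) = -28.4208
Denominator Σ(y_t−ȳ)² = 121.1760
r_2 = -28.4208 / 121.1760 = -0.235

-0.235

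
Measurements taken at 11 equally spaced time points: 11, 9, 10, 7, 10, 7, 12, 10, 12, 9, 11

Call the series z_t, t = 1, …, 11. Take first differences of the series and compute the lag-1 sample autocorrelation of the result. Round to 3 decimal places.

-0.821

First differences Δz: -2, 1, -3, 3, -3, 5, -2, 2, -3, 2
Mean of differences = 0.0000
Numerator Σ(Δz_t−Δz̄)(Δz_{t+1}−Δz̄) = -64.0000
Denominator Σ(Δz_t−Δz̄)² = 78.0000
r_1(Δz) = -64.0000 / 78.0000 = -0.821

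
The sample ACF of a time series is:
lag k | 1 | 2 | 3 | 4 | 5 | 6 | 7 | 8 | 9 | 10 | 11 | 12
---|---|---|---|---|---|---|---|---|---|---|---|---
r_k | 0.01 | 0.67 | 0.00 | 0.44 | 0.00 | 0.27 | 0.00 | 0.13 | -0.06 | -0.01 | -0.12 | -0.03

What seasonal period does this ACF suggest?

2

The largest autocorrelation is r_2 = 0.67, with weaker echoes at lags 4 (0.44) and 6 (0.27); the remaining lags stay at or below 0.13.
The dominant spike at lag 2 indicates a seasonal period of 2.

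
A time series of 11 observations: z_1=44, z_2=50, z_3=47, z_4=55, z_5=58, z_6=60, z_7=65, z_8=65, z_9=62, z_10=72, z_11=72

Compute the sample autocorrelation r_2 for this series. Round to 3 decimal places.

Mean z̄ = (44 + 50 + 47 + 55 + 58 + 60 + 65 + 65 + 62 + 72 + 72)/11 = 59.0909
Numerator Σ_{t=1}^{9}(z_t−z̄)(z_{t+2}−z̄) = 359.0744
Denominator Σ(z_t−z̄)² = 886.9091
r_2 = 359.0744 / 886.9091 = 0.405

0.405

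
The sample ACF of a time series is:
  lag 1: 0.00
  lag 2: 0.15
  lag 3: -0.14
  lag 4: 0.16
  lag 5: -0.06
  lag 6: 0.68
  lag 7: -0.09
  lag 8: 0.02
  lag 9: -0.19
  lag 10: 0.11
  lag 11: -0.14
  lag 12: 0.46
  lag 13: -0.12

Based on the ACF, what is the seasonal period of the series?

6

The largest autocorrelation is r_6 = 0.68, with a weaker echo at lag 12 (0.46); the remaining lags stay at or below 0.16.
The dominant spike at lag 6 indicates a seasonal period of 6.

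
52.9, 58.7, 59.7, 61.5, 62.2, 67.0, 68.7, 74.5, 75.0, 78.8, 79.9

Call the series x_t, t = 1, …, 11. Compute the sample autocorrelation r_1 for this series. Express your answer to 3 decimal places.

Mean x̄ = (52.9 + 58.7 + 59.7 + 61.5 + 62.2 + 67.0 + 68.7 + 74.5 + 75.0 + 78.8 + 79.9)/11 = 67.1727
Numerator Σ_{t=1}^{10}(x_t−x̄)(x_{t+1}−x̄) = 562.9747
Denominator Σ(x_t−x̄)² = 802.7418
r_1 = 562.9747 / 802.7418 = 0.701

0.701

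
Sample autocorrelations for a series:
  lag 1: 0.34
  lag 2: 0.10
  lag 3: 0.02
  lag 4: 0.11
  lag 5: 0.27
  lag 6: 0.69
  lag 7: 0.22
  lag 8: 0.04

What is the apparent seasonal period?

6

The largest autocorrelation is r_6 = 0.69; the remaining lags stay at or below 0.34. The elevated value at lag 1 (0.34), dropping to 0.10 at lag 2, reflects decaying short-term dependence rather than seasonality.
The dominant spike at lag 6 indicates a seasonal period of 6.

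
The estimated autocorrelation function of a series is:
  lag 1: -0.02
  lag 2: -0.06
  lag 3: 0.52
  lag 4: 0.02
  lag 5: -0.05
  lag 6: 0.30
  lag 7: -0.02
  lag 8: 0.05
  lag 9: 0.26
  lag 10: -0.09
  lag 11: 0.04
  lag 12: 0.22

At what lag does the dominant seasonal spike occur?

The largest autocorrelation is r_3 = 0.52, with weaker echoes at lags 6 (0.30), 9 (0.26) and 12 (0.22); the remaining lags stay at or below 0.05.
The dominant spike at lag 3 indicates a seasonal period of 3.

3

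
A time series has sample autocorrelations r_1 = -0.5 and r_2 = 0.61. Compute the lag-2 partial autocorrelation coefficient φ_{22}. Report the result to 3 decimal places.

φ_{22} = (r_2 − r_1²) / (1 − r_1²)
r_1² = (-0.5)² = 0.25
Numerator = 0.61 − 0.2500 = 0.3600; denominator = 1 − 0.2500 = 0.7500
φ_{22} = 0.3600 / 0.7500 = 0.480

0.480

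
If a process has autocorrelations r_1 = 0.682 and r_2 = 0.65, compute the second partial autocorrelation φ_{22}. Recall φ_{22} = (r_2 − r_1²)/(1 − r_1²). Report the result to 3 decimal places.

φ_{22} = (r_2 − r_1²) / (1 − r_1²)
r_1² = (0.682)² = 0.465124
Numerator = 0.65 − 0.4651 = 0.1849; denominator = 1 − 0.4651 = 0.5349
φ_{22} = 0.1849 / 0.5349 = 0.346

0.346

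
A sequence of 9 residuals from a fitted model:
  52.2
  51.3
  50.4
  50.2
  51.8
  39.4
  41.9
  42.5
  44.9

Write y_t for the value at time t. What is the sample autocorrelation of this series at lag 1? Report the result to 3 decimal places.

Mean ȳ = (52.2 + 51.3 + 50.4 + 50.2 + 51.8 + 39.4 + 41.9 + 42.5 + 44.9)/9 = 47.1778
Numerator Σ_{t=1}^{8}(y_t−ȳ)(y_{t+1}−ȳ) = 98.1351
Denominator Σ(y_t−ȳ)² = 198.5156
r_1 = 98.1351 / 198.5156 = 0.494

0.494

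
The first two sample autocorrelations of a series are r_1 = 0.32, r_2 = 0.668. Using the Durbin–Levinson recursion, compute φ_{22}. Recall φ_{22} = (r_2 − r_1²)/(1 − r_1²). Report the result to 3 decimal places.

φ_{22} = (r_2 − r_1²) / (1 − r_1²)
r_1² = (0.32)² = 0.1024
Numerator = 0.668 − 0.1024 = 0.5656; denominator = 1 − 0.1024 = 0.8976
φ_{22} = 0.5656 / 0.8976 = 0.630

0.630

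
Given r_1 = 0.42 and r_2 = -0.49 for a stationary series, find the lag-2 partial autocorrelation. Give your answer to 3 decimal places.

-0.809

φ_{22} = (r_2 − r_1²) / (1 − r_1²)
r_1² = (0.42)² = 0.1764
Numerator = -0.49 − 0.1764 = -0.6664; denominator = 1 − 0.1764 = 0.8236
φ_{22} = -0.6664 / 0.8236 = -0.809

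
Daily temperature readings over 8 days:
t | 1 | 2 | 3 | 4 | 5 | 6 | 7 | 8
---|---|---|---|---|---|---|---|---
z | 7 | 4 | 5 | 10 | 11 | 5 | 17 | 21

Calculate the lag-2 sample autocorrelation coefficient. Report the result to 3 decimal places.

-0.143

Mean z̄ = (7 + 4 + 5 + 10 + 11 + 5 + 17 + 21)/8 = 10.0000
Σ(z_t−z̄)(z_{t+2}−z̄) = (15.0000) + (0.0000) + (-5.0000) + (0.0000) + (7.0000) + (-55.0000) = -38.0000
Denominator Σ(z_t−z̄)² = 266.0000
r_2 = -38.0000 / 266.0000 = -0.143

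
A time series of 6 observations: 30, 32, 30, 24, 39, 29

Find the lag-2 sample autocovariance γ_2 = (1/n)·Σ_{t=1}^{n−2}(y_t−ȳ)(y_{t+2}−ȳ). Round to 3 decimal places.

Mean ȳ = (30 + 32 + 30 + 24 + 39 + 29)/6 = 30.6667
Deviations: -0.6667, 1.3333, -0.6667, -6.6667, 8.3333, -1.6667
Σ_{t=1}^{4}(y_t−ȳ)(y_{t+2}−ȳ) = -2.8889
γ_2 = -2.8889 / 6 = -0.481

-0.481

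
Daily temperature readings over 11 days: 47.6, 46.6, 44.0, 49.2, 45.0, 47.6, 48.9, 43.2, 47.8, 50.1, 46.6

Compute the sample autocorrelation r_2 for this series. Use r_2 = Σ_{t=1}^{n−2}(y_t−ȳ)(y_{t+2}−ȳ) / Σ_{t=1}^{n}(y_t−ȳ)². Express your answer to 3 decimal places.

-0.257

Mean ȳ = (47.6 + 46.6 + 44.0 + 49.2 + 45.0 + 47.6 + 48.9 + 43.2 + 47.8 + 50.1 + 46.6)/11 = 46.9636
Numerator Σ_{t=1}^{9}(y_t−ȳ)(y_{t+2}−ȳ) = -12.1426
Denominator Σ(y_t−ȳ)² = 47.1655
r_2 = -12.1426 / 47.1655 = -0.257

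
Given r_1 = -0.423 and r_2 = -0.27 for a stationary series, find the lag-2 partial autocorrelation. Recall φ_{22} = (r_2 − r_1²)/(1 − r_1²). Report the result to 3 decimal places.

-0.547

φ_{22} = (r_2 − r_1²) / (1 − r_1²)
r_1² = (-0.423)² = 0.178929
Numerator = -0.27 − 0.1789 = -0.4489; denominator = 1 − 0.1789 = 0.8211
φ_{22} = -0.4489 / 0.8211 = -0.547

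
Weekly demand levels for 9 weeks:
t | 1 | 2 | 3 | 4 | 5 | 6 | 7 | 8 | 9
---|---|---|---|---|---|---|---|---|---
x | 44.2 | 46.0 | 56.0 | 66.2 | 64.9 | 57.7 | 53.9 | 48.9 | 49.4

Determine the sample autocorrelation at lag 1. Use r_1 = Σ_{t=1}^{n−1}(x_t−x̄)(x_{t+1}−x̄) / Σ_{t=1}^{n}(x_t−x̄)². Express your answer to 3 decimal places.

0.572

Mean x̄ = (44.2 + 46.0 + 56.0 + 66.2 + 64.9 + 57.7 + 53.9 + 48.9 + 49.4)/9 = 54.1333
Numerator Σ_{t=1}^{8}(x_t−x̄)(x_{t+1}−x̄) = 281.6122
Denominator Σ(x_t−x̄)² = 492.4000
r_1 = 281.6122 / 492.4000 = 0.572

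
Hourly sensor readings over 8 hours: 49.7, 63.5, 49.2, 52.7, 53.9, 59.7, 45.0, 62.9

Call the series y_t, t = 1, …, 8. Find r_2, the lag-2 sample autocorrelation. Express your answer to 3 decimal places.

Mean ȳ = (49.7 + 63.5 + 49.2 + 52.7 + 53.9 + 59.7 + 45.0 + 62.9)/8 = 54.5750
Deviations from mean: -4.8750, 8.9250, -5.3750, -1.8750, -0.6750, 5.1250, -9.5750, 8.3250
Σ(y_t−ȳ)(y_{t+2}−ȳ) = (26.2031) + (-16.7344) + (3.6281) + (-9.6094) + (6.4631) + (42.6656) = 52.6163
Denominator Σ(y_t−ȳ)² = 323.5350
r_2 = 52.6163 / 323.5350 = 0.163

0.163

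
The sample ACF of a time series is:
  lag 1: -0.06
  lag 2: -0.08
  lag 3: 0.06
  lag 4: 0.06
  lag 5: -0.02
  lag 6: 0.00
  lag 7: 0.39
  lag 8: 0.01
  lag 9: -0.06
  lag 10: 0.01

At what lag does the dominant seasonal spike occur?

7

The largest autocorrelation is r_7 = 0.39; the remaining lags stay at or below 0.06.
The dominant spike at lag 7 indicates a seasonal period of 7.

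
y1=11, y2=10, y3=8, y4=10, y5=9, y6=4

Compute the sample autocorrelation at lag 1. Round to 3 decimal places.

0.007

Mean ȳ = (11 + 10 + 8 + 10 + 9 + 4)/6 = 8.6667
Σ(y_t−ȳ)(y_{t+1}−ȳ) = (3.1111) + (-0.8889) + (-0.8889) + (0.4444) + (-1.5556) = 0.2222
Denominator Σ(y_t−ȳ)² = 31.3333
r_1 = 0.2222 / 31.3333 = 0.007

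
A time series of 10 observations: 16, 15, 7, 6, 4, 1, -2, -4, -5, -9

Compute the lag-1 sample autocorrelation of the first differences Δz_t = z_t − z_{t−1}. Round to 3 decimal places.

First differences Δz: -1, -8, -1, -2, -3, -3, -2, -1, -4
Mean of differences = -2.7778
Numerator Σ(Δz_t−Δz̄)(Δz_{t+1}−Δz̄) = -18.2716
Denominator Σ(Δz_t−Δz̄)² = 39.5556
r_1(Δz) = -18.2716 / 39.5556 = -0.462

-0.462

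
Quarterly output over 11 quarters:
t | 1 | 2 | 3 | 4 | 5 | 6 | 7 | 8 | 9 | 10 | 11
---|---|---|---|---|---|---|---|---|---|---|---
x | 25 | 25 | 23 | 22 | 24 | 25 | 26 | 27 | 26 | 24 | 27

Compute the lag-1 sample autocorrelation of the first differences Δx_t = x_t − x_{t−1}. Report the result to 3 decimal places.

-0.033

First differences Δx: 0, -2, -1, 2, 1, 1, 1, -1, -2, 3
Mean of differences = 0.2000
Numerator Σ(Δx_t−Δx̄)(Δx_{t+1}−Δx̄) = -0.8400
Denominator Σ(Δx_t−Δx̄)² = 25.6000
r_1(Δx) = -0.8400 / 25.6000 = -0.033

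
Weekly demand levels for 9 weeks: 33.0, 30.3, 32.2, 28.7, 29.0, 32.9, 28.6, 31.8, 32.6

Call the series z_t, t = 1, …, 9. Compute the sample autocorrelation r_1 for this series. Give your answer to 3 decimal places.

-0.337

Mean z̄ = (33.0 + 30.3 + 32.2 + 28.7 + 29.0 + 32.9 + 28.6 + 31.8 + 32.6)/9 = 31.0111
Numerator Σ_{t=1}^{8}(z_t−z̄)(z_{t+1}−z̄) = -9.3612
Denominator Σ(z_t−z̄)² = 27.7889
r_1 = -9.3612 / 27.7889 = -0.337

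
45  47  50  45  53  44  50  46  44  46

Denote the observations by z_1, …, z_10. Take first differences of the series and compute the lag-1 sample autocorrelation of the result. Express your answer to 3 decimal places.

-0.802

First differences Δz: 2, 3, -5, 8, -9, 6, -4, -2, 2
Mean of differences = 0.1111
Numerator Σ(Δz_t−Δz̄)(Δz_{t+1}−Δz̄) = -194.6790
Denominator Σ(Δz_t−Δz̄)² = 242.8889
r_1(Δz) = -194.6790 / 242.8889 = -0.802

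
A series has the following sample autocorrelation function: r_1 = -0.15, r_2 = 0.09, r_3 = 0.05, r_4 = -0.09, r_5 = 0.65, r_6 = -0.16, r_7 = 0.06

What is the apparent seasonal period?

The largest autocorrelation is r_5 = 0.65; the remaining lags stay at or below 0.09.
The dominant spike at lag 5 indicates a seasonal period of 5.

5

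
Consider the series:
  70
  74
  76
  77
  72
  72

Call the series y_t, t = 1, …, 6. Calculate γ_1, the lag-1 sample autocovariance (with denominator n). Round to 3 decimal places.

Mean ȳ = (70 + 74 + 76 + 77 + 72 + 72)/6 = 73.5000
Deviations: -3.5000, 0.5000, 2.5000, 3.5000, -1.5000, -1.5000
Σ_{t=1}^{5}(y_t−ȳ)(y_{t+1}−ȳ) = 5.2500
γ_1 = 5.2500 / 6 = 0.875

0.875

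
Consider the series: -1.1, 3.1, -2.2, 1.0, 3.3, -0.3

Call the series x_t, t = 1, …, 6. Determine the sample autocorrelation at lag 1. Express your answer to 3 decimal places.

-0.547

Mean x̄ = (-1.1 + 3.1 − 2.2 + 1.0 + 3.3 − 0.3)/6 = 0.6333
Deviations from mean: -1.7333, 2.4667, -2.8333, 0.3667, 2.6667, -0.9333
Σ(x_t−x̄)(x_{t+1}−x̄) = (-4.2756) + (-6.9889) + (-1.0389) + (0.9778) + (-2.4889) = -13.8144
Denominator Σ(x_t−x̄)² = 25.2333
r_1 = -13.8144 / 25.2333 = -0.547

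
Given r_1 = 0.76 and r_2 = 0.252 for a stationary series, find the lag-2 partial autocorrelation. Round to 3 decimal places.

φ_{22} = (r_2 − r_1²) / (1 − r_1²)
r_1² = (0.76)² = 0.5776
Numerator = 0.252 − 0.5776 = -0.3256; denominator = 1 − 0.5776 = 0.4224
φ_{22} = -0.3256 / 0.4224 = -0.771

-0.771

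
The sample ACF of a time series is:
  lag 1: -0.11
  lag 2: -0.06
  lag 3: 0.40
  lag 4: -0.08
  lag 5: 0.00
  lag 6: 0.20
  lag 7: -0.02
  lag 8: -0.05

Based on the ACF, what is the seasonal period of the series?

3

The largest autocorrelation is r_3 = 0.40, with a weaker echo at lag 6 (0.20); the remaining lags stay at or below 0.00.
The dominant spike at lag 3 indicates a seasonal period of 3.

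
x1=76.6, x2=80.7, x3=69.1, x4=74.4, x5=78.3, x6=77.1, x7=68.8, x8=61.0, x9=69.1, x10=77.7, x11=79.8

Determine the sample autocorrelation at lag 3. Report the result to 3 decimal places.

Mean x̄ = (76.6 + 80.7 + 69.1 + 74.4 + 78.3 + 77.1 + 68.8 + 61.0 + 69.1 + 77.7 + 79.8)/11 = 73.8727
Numerator Σ_{t=1}^{8}(x_t−x̄)(x_{t+3}−x̄) = -154.5222
Denominator Σ(x_t−x̄)² = 371.1218
r_3 = -154.5222 / 371.1218 = -0.416

-0.416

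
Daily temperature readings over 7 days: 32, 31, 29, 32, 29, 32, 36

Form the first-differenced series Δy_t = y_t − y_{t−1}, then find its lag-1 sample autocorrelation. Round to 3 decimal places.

-0.245

First differences Δy: -1, -2, 3, -3, 3, 4
Mean of differences = 0.6667
Numerator Σ(Δy_t−Δȳ)(Δy_{t+1}−Δȳ) = -11.1111
Denominator Σ(Δy_t−Δȳ)² = 45.3333
r_1(Δy) = -11.1111 / 45.3333 = -0.245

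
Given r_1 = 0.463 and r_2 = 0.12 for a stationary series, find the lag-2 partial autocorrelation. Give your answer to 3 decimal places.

-0.120

φ_{22} = (r_2 − r_1²) / (1 − r_1²)
r_1² = (0.463)² = 0.214369
Numerator = 0.12 − 0.2144 = -0.0944; denominator = 1 − 0.2144 = 0.7856
φ_{22} = -0.0944 / 0.7856 = -0.120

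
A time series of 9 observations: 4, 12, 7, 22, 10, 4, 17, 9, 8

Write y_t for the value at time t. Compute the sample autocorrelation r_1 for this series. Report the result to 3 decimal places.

-0.372

Mean ȳ = (4 + 12 + 7 + 22 + 10 + 4 + 17 + 9 + 8)/9 = 10.3333
Numerator Σ_{t=1}^{8}(y_t−ȳ)(y_{t+1}−ȳ) = -104.7778
Denominator Σ(y_t−ȳ)² = 282.0000
r_1 = -104.7778 / 282.0000 = -0.372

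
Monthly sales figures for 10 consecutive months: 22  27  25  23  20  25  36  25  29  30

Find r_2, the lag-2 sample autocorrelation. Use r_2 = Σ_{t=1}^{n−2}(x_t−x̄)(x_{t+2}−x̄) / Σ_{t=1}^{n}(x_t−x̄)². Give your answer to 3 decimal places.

-0.120

Mean x̄ = (22 + 27 + 25 + 23 + 20 + 25 + 36 + 25 + 29 + 30)/10 = 26.2000
Numerator Σ_{t=1}^{8}(x_t−x̄)(x_{t+2}−x̄) = -22.6800
Denominator Σ(x_t−x̄)² = 189.6000
r_2 = -22.6800 / 189.6000 = -0.120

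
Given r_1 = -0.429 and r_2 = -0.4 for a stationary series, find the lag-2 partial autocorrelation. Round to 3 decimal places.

-0.716

φ_{22} = (r_2 − r_1²) / (1 − r_1²)
r_1² = (-0.429)² = 0.184041
Numerator = -0.4 − 0.1840 = -0.5840; denominator = 1 − 0.1840 = 0.8160
φ_{22} = -0.5840 / 0.8160 = -0.716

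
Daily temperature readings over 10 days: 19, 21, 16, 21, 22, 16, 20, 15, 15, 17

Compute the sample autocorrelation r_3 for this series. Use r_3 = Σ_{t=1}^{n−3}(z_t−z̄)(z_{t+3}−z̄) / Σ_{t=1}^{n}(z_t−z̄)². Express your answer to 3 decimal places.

0.236

Mean z̄ = (19 + 21 + 16 + 21 + 22 + 16 + 20 + 15 + 15 + 17)/10 = 18.2000
Σ(z_t−z̄)(z_{t+3}−z̄) = (2.2400) + (10.6400) + (4.8400) + (5.0400) + (-12.1600) + (7.0400) + (-2.1600) = 15.4800
Denominator Σ(z_t−z̄)² = 65.6000
r_3 = 15.4800 / 65.6000 = 0.236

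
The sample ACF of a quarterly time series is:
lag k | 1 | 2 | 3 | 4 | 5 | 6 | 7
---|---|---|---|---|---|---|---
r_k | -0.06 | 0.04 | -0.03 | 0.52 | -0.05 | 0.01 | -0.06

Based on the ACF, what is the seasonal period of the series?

4

The largest autocorrelation is r_4 = 0.52; the remaining lags stay at or below 0.04.
The dominant spike at lag 4 indicates a seasonal period of 4.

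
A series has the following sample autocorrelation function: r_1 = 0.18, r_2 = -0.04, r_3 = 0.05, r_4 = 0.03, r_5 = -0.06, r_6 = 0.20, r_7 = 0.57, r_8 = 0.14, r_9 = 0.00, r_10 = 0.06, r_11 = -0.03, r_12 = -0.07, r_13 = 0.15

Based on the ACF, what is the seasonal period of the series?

The largest autocorrelation is r_7 = 0.57; the remaining lags stay at or below 0.20.
The dominant spike at lag 7 indicates a seasonal period of 7.

7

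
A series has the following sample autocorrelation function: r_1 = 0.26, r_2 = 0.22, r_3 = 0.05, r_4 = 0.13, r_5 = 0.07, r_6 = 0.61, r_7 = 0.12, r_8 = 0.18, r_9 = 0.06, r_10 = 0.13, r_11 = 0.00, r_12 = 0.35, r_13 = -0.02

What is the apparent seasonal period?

The largest autocorrelation is r_6 = 0.61, with a weaker echo at lag 12 (0.35); the remaining lags stay at or below 0.26. The elevated value at lag 1 (0.26), dropping to 0.22 at lag 2, reflects decaying short-term dependence rather than seasonality.
The dominant spike at lag 6 indicates a seasonal period of 6.

6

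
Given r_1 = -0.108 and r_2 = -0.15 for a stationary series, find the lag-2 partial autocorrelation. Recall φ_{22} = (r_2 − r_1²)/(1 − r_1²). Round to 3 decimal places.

φ_{22} = (r_2 − r_1²) / (1 − r_1²)
r_1² = (-0.108)² = 0.011664
Numerator = -0.15 − 0.0117 = -0.1617; denominator = 1 − 0.0117 = 0.9883
φ_{22} = -0.1617 / 0.9883 = -0.164

-0.164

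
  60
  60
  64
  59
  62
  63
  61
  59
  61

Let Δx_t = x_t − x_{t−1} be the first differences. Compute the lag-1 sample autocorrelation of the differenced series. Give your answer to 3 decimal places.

-0.539

First differences Δx: 0, 4, -5, 3, 1, -2, -2, 2
Mean of differences = 0.1250
Numerator Σ(Δx_t−Δx̄)(Δx_{t+1}−Δx̄) = -33.8906
Denominator Σ(Δx_t−Δx̄)² = 62.8750
r_1(Δx) = -33.8906 / 62.8750 = -0.539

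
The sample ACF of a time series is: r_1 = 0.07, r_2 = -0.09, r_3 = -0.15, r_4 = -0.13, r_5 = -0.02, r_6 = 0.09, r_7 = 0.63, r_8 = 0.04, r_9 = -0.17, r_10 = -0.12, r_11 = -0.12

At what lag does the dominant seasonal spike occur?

7

The largest autocorrelation is r_7 = 0.63; the remaining lags stay at or below 0.09.
The dominant spike at lag 7 indicates a seasonal period of 7.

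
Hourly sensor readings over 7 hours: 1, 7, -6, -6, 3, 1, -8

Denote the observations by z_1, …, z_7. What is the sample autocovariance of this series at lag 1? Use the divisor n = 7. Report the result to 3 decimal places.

-3.493

Mean z̄ = (1 + 7 − 6 − 6 + 3 + 1 − 8)/7 = -1.1429
Deviations: 2.1429, 8.1429, -4.8571, -4.8571, 4.1429, 2.1429, -6.8571
Σ_{t=1}^{6}(z_t−z̄)(z_{t+1}−z̄) = -24.4490
γ_1 = -24.4490 / 7 = -3.493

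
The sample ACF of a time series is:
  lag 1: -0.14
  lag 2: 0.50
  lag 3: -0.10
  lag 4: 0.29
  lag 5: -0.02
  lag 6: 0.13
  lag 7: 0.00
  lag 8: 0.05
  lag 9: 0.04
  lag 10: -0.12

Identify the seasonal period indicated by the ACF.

2

The largest autocorrelation is r_2 = 0.50, with a weaker echo at lag 4 (0.29); the remaining lags stay at or below 0.13.
The dominant spike at lag 2 indicates a seasonal period of 2.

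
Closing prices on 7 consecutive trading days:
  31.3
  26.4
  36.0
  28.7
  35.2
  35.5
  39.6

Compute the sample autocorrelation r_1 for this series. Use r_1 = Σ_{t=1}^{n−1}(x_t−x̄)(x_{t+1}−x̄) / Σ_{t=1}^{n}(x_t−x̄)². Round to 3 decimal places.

Mean x̄ = (31.3 + 26.4 + 36.0 + 28.7 + 35.2 + 35.5 + 39.6)/7 = 33.2429
Deviations from mean: -1.9429, -6.8429, 2.7571, -4.5429, 1.9571, 2.2571, 6.3571
Σ(x_t−x̄)(x_{t+1}−x̄) = (13.2947) + (-18.8667) + (-12.5253) + (-8.8910) + (4.4176) + (14.3490) = -8.2218
Denominator Σ(x_t−x̄)² = 128.1771
r_1 = -8.2218 / 128.1771 = -0.064

-0.064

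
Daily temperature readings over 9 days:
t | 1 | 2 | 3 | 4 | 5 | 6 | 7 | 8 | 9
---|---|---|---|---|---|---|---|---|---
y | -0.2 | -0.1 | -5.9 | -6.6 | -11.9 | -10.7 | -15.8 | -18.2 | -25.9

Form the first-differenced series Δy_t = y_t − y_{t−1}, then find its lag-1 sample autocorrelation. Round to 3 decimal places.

-0.596

First differences Δy: 0.1, -5.8, -0.7, -5.3, 1.2, -5.1, -2.4, -7.7
Mean of differences = -3.2125
Numerator Σ(Δy_t−Δȳ)(Δy_{t+1}−Δȳ) = -43.0364
Denominator Σ(Δy_t−Δȳ)² = 72.1688
r_1(Δy) = -43.0364 / 72.1688 = -0.596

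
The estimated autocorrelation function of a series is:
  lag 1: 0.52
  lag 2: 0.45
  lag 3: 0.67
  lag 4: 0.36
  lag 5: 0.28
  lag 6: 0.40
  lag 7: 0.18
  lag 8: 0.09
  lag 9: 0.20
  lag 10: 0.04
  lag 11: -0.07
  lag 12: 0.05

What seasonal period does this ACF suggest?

3

The largest autocorrelation is r_3 = 0.67; the remaining lags stay at or below 0.52. The elevated value at lag 1 (0.52), dropping to 0.45 at lag 2, reflects decaying short-term dependence rather than seasonality.
The dominant spike at lag 3 indicates a seasonal period of 3.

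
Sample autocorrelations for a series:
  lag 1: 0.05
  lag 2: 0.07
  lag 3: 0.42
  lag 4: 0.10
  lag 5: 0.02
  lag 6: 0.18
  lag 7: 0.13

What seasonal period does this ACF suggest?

3

The largest autocorrelation is r_3 = 0.42, with a weaker echo at lag 6 (0.18); the remaining lags stay at or below 0.13.
The dominant spike at lag 3 indicates a seasonal period of 3.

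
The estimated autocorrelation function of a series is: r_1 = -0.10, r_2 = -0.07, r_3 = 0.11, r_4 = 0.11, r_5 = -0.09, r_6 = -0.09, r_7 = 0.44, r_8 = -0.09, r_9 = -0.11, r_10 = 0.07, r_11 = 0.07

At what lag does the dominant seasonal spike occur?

7

The largest autocorrelation is r_7 = 0.44; the remaining lags stay at or below 0.11.
The dominant spike at lag 7 indicates a seasonal period of 7.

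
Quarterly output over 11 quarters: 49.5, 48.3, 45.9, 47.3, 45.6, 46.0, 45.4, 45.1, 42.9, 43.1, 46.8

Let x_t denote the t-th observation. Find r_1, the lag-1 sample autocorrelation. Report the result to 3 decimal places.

Mean x̄ = (49.5 + 48.3 + 45.9 + 47.3 + 45.6 + 46.0 + 45.4 + 45.1 + 42.9 + 43.1 + 46.8)/11 = 45.9909
Numerator Σ_{t=1}^{10}(x_t−x̄)(x_{t+1}−x̄) = 17.1299
Denominator Σ(x_t−x̄)² = 39.2291
r_1 = 17.1299 / 39.2291 = 0.437

0.437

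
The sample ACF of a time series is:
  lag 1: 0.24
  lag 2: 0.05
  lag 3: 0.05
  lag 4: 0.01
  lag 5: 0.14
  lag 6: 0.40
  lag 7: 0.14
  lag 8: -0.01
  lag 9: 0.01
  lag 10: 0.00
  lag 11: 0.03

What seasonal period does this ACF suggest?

The largest autocorrelation is r_6 = 0.40; the remaining lags stay at or below 0.24. The elevated value at lag 1 (0.24), dropping to 0.05 at lag 2, reflects decaying short-term dependence rather than seasonality.
The dominant spike at lag 6 indicates a seasonal period of 6.

6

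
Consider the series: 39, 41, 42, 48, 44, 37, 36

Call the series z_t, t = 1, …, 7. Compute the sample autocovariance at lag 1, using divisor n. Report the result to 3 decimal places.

5.143

Mean z̄ = (39 + 41 + 42 + 48 + 44 + 37 + 36)/7 = 41.0000
Deviations: -2.0000, 0.0000, 1.0000, 7.0000, 3.0000, -4.0000, -5.0000
Σ_{t=1}^{6}(z_t−z̄)(z_{t+1}−z̄) = 36.0000
γ_1 = 36.0000 / 7 = 5.143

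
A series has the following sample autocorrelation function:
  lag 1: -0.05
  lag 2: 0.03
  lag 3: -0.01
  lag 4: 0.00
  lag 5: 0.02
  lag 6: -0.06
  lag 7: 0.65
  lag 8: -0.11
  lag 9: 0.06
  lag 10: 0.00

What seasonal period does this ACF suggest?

The largest autocorrelation is r_7 = 0.65; the remaining lags stay at or below 0.06.
The dominant spike at lag 7 indicates a seasonal period of 7.

7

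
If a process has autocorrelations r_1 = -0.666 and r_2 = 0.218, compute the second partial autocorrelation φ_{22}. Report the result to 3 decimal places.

-0.405

φ_{22} = (r_2 − r_1²) / (1 − r_1²)
r_1² = (-0.666)² = 0.443556
Numerator = 0.218 − 0.4436 = -0.2256; denominator = 1 − 0.4436 = 0.5564
φ_{22} = -0.2256 / 0.5564 = -0.405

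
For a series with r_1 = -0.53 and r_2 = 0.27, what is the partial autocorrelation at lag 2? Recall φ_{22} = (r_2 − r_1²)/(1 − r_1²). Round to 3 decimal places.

φ_{22} = (r_2 − r_1²) / (1 − r_1²)
r_1² = (-0.53)² = 0.2809
Numerator = 0.27 − 0.2809 = -0.0109; denominator = 1 − 0.2809 = 0.7191
φ_{22} = -0.0109 / 0.7191 = -0.015

-0.015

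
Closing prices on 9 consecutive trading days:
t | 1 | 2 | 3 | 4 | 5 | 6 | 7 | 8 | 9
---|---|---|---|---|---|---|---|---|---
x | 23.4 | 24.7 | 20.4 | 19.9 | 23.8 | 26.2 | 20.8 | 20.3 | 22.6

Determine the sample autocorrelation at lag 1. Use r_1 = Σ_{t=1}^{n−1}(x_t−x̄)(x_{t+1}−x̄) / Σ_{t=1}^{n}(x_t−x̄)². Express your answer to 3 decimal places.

Mean x̄ = (23.4 + 24.7 + 20.4 + 19.9 + 23.8 + 26.2 + 20.8 + 20.3 + 22.6)/9 = 22.4556
Numerator Σ_{t=1}^{8}(x_t−x̄)(x_{t+1}−x̄) = 1.4158
Denominator Σ(x_t−x̄)² = 39.9222
r_1 = 1.4158 / 39.9222 = 0.035

0.035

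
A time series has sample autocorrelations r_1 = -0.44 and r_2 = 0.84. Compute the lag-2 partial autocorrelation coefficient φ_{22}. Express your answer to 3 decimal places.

0.802

φ_{22} = (r_2 − r_1²) / (1 − r_1²)
r_1² = (-0.44)² = 0.1936
Numerator = 0.84 − 0.1936 = 0.6464; denominator = 1 − 0.1936 = 0.8064
φ_{22} = 0.6464 / 0.8064 = 0.802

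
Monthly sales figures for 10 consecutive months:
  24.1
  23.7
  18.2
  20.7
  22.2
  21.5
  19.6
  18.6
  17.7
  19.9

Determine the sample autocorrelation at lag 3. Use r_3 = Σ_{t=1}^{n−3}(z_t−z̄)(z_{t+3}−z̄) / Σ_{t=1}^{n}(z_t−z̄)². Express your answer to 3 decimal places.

-0.047

Mean z̄ = (24.1 + 23.7 + 18.2 + 20.7 + 22.2 + 21.5 + 19.6 + 18.6 + 17.7 + 19.9)/10 = 20.6200
Numerator Σ_{t=1}^{7}(z_t−z̄)(z_{t+3}−z̄) = -2.0932
Denominator Σ(z_t−z̄)² = 44.8960
r_3 = -2.0932 / 44.8960 = -0.047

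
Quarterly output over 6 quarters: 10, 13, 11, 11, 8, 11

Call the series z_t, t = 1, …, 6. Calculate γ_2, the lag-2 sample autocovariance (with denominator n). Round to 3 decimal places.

-0.037

Mean z̄ = (10 + 13 + 11 + 11 + 8 + 11)/6 = 10.6667
Deviations: -0.6667, 2.3333, 0.3333, 0.3333, -2.6667, 0.3333
Σ_{t=1}^{4}(z_t−z̄)(z_{t+2}−z̄) = -0.2222
γ_2 = -0.2222 / 6 = -0.037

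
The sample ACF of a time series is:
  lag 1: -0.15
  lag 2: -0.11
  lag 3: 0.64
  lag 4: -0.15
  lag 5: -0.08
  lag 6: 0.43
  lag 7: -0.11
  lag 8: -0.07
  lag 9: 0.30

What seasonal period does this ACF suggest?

The largest autocorrelation is r_3 = 0.64, with weaker echoes at lags 6 (0.43) and 9 (0.30); the remaining lags stay at or below -0.07.
The dominant spike at lag 3 indicates a seasonal period of 3.

3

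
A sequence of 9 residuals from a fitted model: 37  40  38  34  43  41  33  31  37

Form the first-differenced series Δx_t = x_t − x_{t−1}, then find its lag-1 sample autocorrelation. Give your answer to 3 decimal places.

First differences Δx: 3, -2, -4, 9, -2, -8, -2, 6
Mean of differences = 0.0000
Numerator Σ(Δx_t−Δx̄)(Δx_{t+1}−Δx̄) = -32.0000
Denominator Σ(Δx_t−Δx̄)² = 218.0000
r_1(Δx) = -32.0000 / 218.0000 = -0.147

-0.147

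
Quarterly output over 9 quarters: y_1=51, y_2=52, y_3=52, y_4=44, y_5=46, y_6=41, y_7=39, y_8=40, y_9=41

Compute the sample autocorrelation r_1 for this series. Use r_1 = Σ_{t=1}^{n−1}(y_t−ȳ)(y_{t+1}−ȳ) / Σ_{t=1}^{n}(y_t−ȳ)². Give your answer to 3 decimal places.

0.669

Mean ȳ = (51 + 52 + 52 + 44 + 46 + 41 + 39 + 40 + 41)/9 = 45.1111
Numerator Σ_{t=1}^{8}(y_t−ȳ)(y_{t+1}−ȳ) = 153.0988
Denominator Σ(y_t−ȳ)² = 228.8889
r_1 = 153.0988 / 228.8889 = 0.669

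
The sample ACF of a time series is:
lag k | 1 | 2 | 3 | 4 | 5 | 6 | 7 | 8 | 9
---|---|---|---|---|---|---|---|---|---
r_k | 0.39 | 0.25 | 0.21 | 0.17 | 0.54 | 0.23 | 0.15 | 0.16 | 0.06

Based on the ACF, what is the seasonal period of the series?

5

The largest autocorrelation is r_5 = 0.54; the remaining lags stay at or below 0.39. The elevated value at lag 1 (0.39), dropping to 0.25 at lag 2, reflects decaying short-term dependence rather than seasonality.
The dominant spike at lag 5 indicates a seasonal period of 5.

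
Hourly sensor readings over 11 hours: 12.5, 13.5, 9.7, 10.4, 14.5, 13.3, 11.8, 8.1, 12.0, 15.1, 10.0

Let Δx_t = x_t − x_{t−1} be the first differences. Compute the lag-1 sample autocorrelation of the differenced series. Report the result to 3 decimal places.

First differences Δx: 1.0, -3.8, 0.7, 4.1, -1.2, -1.5, -3.7, 3.9, 3.1, -5.1
Mean of differences = -0.2500
Numerator Σ(Δx_t−Δx̄)(Δx_{t+1}−Δx̄) = -18.9725
Denominator Σ(Δx_t−Δx̄)² = 100.3250
r_1(Δx) = -18.9725 / 100.3250 = -0.189

-0.189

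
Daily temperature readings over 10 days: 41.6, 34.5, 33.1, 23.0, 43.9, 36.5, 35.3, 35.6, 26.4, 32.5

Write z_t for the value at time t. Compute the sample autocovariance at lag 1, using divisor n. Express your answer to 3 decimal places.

Mean z̄ = (41.6 + 34.5 + 33.1 + 23.0 + 43.9 + 36.5 + 35.3 + 35.6 + 26.4 + 32.5)/10 = 34.2400
Σ_{t=1}^{9}(z_t−z̄)(z_{t+1}−z̄) = -65.4996
γ_1 = -65.4996 / 10 = -6.550

-6.550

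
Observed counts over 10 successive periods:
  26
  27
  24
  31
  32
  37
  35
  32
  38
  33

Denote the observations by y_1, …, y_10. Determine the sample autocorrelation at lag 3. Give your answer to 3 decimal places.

-0.006

Mean ȳ = (26 + 27 + 24 + 31 + 32 + 37 + 35 + 32 + 38 + 33)/10 = 31.5000
Σ(y_t−ȳ)(y_{t+3}−ȳ) = (2.7500) + (-2.2500) + (-41.2500) + (-1.7500) + (0.2500) + (35.7500) + (5.2500) = -1.2500
Denominator Σ(y_t−ȳ)² = 194.5000
r_3 = -1.2500 / 194.5000 = -0.006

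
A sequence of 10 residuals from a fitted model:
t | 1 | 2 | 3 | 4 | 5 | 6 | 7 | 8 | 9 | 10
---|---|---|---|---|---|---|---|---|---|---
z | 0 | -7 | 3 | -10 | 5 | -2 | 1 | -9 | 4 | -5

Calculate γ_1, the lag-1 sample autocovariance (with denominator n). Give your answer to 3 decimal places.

-21.200

Mean z̄ = (0 − 7 + 3 − 10 + 5 − 2 + 1 − 9 + 4 − 5)/10 = -2.0000
Σ_{t=1}^{9}(z_t−z̄)(z_{t+1}−z̄) = -212.0000
γ_1 = -212.0000 / 10 = -21.200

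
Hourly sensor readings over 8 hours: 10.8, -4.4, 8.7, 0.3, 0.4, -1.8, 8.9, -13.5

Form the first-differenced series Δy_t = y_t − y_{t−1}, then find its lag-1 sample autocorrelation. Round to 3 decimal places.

First differences Δy: -15.2, 13.1, -8.4, 0.1, -2.2, 10.7, -22.4
Mean of differences = -3.4714
Numerator Σ(Δy_t−Δȳ)(Δy_{t+1}−Δȳ) = -539.3208
Denominator Σ(Δy_t−Δȳ)² = 1009.9543
r_1(Δy) = -539.3208 / 1009.9543 = -0.534

-0.534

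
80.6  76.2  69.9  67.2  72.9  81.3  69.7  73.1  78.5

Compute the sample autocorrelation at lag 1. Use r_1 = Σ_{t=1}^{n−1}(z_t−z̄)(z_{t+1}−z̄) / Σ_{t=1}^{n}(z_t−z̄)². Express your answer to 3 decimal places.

0.020

Mean z̄ = (80.6 + 76.2 + 69.9 + 67.2 + 72.9 + 81.3 + 69.7 + 73.1 + 78.5)/9 = 74.3778
Numerator Σ_{t=1}^{8}(z_t−z̄)(z_{t+1}−z̄) = 4.0262
Denominator Σ(z_t−z̄)² = 204.2156
r_1 = 4.0262 / 204.2156 = 0.020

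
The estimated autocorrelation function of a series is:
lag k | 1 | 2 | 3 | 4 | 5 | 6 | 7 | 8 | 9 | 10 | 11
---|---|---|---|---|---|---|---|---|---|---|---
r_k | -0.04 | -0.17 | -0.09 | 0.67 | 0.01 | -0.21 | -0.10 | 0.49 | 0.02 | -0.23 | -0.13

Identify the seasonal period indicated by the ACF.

The largest autocorrelation is r_4 = 0.67, with a weaker echo at lag 8 (0.49); the remaining lags stay at or below 0.02.
The dominant spike at lag 4 indicates a seasonal period of 4.

4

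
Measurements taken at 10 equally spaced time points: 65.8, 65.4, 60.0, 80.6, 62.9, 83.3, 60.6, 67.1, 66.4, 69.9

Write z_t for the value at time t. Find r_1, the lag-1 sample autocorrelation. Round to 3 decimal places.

-0.585

Mean z̄ = (65.8 + 65.4 + 60.0 + 80.6 + 62.9 + 83.3 + 60.6 + 67.1 + 66.4 + 69.9)/10 = 68.2000
Numerator Σ_{t=1}^{9}(z_t−z̄)(z_{t+1}−z̄) = -325.2300
Denominator Σ(z_t−z̄)² = 555.8000
r_1 = -325.2300 / 555.8000 = -0.585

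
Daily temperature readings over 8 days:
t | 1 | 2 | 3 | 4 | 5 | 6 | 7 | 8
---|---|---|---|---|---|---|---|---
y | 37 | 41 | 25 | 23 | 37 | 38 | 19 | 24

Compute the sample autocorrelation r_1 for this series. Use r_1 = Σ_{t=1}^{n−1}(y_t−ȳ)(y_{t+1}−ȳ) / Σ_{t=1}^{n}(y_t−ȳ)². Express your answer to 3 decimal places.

0.079

Mean ȳ = (37 + 41 + 25 + 23 + 37 + 38 + 19 + 24)/8 = 30.5000
Deviations from mean: 6.5000, 10.5000, -5.5000, -7.5000, 6.5000, 7.5000, -11.5000, -6.5000
Σ(y_t−ȳ)(y_{t+1}−ȳ) = (68.2500) + (-57.7500) + (41.2500) + (-48.7500) + (48.7500) + (-86.2500) + (74.7500) = 40.2500
Denominator Σ(y_t−ȳ)² = 512.0000
r_1 = 40.2500 / 512.0000 = 0.079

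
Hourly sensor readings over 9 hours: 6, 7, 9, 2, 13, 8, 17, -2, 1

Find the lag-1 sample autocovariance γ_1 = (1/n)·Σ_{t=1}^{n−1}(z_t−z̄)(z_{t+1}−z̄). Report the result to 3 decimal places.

-6.549

Mean z̄ = (6 + 7 + 9 + 2 + 13 + 8 + 17 − 2 + 1)/9 = 6.7778
Σ_{t=1}^{8}(z_t−z̄)(z_{t+1}−z̄) = -58.9383
γ_1 = -58.9383 / 9 = -6.549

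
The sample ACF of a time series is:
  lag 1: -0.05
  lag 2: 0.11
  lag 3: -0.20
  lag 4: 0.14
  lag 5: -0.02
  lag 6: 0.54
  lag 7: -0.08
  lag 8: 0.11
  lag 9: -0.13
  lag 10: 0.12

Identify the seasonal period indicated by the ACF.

The largest autocorrelation is r_6 = 0.54; the remaining lags stay at or below 0.14.
The dominant spike at lag 6 indicates a seasonal period of 6.

6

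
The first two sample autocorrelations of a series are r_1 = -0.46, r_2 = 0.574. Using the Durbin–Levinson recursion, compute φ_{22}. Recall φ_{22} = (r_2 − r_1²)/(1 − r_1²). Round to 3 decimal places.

φ_{22} = (r_2 − r_1²) / (1 − r_1²)
r_1² = (-0.46)² = 0.2116
Numerator = 0.574 − 0.2116 = 0.3624; denominator = 1 − 0.2116 = 0.7884
φ_{22} = 0.3624 / 0.7884 = 0.460

0.460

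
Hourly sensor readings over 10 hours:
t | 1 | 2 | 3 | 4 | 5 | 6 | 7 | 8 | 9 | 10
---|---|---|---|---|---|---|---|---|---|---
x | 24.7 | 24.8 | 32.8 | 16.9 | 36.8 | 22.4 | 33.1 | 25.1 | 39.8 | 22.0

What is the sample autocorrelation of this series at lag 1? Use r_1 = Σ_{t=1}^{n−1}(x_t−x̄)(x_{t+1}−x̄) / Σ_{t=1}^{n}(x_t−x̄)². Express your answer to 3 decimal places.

Mean x̄ = (24.7 + 24.8 + 32.8 + 16.9 + 36.8 + 22.4 + 33.1 + 25.1 + 39.8 + 22.0)/10 = 27.8400
Numerator Σ_{t=1}^{9}(x_t−x̄)(x_{t+1}−x̄) = -352.2036
Denominator Σ(x_t−x̄)² = 485.5840
r_1 = -352.2036 / 485.5840 = -0.725

-0.725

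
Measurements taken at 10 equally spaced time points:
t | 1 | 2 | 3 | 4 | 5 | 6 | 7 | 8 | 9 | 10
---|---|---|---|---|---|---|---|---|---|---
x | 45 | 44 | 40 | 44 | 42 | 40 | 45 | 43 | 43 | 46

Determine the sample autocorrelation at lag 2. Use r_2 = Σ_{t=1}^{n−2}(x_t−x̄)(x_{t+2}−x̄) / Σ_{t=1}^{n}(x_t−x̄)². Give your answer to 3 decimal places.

Mean x̄ = (45 + 44 + 40 + 44 + 42 + 40 + 45 + 43 + 43 + 46)/10 = 43.2000
Numerator Σ_{t=1}^{8}(x_t−x̄)(x_{t+2}−x̄) = -6.2800
Denominator Σ(x_t−x̄)² = 37.6000
r_2 = -6.2800 / 37.6000 = -0.167

-0.167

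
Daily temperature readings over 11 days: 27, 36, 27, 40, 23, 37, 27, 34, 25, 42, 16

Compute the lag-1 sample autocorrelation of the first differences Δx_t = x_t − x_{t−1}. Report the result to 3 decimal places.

First differences Δx: 9, -9, 13, -17, 14, -10, 7, -9, 17, -26
Mean of differences = -1.1000
Numerator Σ(Δx_t−Δx̄)(Δx_{t+1}−Δx̄) = -1519.6100
Denominator Σ(Δx_t−Δx̄)² = 1998.9000
r_1(Δx) = -1519.6100 / 1998.9000 = -0.760

-0.760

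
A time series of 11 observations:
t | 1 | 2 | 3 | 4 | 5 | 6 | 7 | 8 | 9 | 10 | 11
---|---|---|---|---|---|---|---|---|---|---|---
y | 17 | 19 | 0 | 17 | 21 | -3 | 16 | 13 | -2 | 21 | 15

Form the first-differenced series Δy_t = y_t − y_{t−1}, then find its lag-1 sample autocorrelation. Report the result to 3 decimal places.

First differences Δy: 2, -19, 17, 4, -24, 19, -3, -15, 23, -6
Mean of differences = -0.2000
Numerator Σ(Δy_t−Δȳ)(Δy_{t+1}−Δȳ) = -1339.6400
Denominator Σ(Δy_t−Δȳ)² = 2405.6000
r_1(Δy) = -1339.6400 / 2405.6000 = -0.557

-0.557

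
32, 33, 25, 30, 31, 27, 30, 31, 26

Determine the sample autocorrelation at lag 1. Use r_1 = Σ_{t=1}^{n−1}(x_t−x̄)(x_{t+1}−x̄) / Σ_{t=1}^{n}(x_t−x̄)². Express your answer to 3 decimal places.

-0.289

Mean x̄ = (32 + 33 + 25 + 30 + 31 + 27 + 30 + 31 + 26)/9 = 29.4444
Numerator Σ_{t=1}^{8}(x_t−x̄)(x_{t+1}−x̄) = -17.9753
Denominator Σ(x_t−x̄)² = 62.2222
r_1 = -17.9753 / 62.2222 = -0.289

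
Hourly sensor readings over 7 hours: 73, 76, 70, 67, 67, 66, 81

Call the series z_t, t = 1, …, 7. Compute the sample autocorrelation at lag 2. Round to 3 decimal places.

Mean z̄ = (73 + 76 + 70 + 67 + 67 + 66 + 81)/7 = 71.4286
Deviations from mean: 1.5714, 4.5714, -1.4286, -4.4286, -4.4286, -5.4286, 9.5714
Numerator Σ_{t=1}^{5}(z_t−z̄)(z_{t+2}−z̄) = -34.5102
Denominator Σ(z_t−z̄)² = 185.7143
r_2 = -34.5102 / 185.7143 = -0.186

-0.186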